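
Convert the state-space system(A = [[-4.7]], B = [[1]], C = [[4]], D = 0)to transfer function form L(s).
L(s) = C(sI - A)⁻¹B + D.
Characteristic polynomial det(sI - A) = s + 4.7.
Numerator from C·adj(sI-A)·B + D·det(sI-A) = 4.
L(s) = (4)/(s + 4.7)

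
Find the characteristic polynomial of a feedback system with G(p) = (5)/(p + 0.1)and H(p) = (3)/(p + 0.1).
Characteristic poly = G_den * H_den + G_num * H_num = (p^2 + 0.2*p + 0.01) + (15) = p^2 + 0.2*p + 15.01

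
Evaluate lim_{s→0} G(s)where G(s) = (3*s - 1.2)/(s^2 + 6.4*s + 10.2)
DC gain = G(0) = num(0)/den(0) = -1.2/10.2 = -0.1176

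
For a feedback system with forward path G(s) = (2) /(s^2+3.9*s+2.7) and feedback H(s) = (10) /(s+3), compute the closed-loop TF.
Closed-loop T = G/(1+GH).
Numerator: G_num * H_den = 2*s + 6.
Denominator: G_den * H_den + G_num * H_num = (s^3 + 6.9*s^2 + 14.4*s + 8.1) + (20) = s^3 + 6.9*s^2 + 14.4*s + 28.1.
T(s) = (2*s + 6)/(s^3 + 6.9*s^2 + 14.4*s + 28.1)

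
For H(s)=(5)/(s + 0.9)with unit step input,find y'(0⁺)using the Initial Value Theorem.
IVT: y'(0⁺) = lim_{s→∞} s²·Y(s) = lim_{s→∞} s·H(s).
deg(num) = 0, deg(den) = 1, relative degree = 1, so s·H(s) → (leading num)/(leading den) = 5/1 = 5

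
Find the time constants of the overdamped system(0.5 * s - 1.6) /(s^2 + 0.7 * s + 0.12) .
Overdamped: real poles at -0.4, -0.3. τ = -1/pole → τ₁ = 2.5, τ₂ = 3.333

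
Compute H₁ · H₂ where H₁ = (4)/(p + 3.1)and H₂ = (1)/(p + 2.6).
Series: H = H₁ · H₂ = (n₁·n₂)/(d₁·d₂).
Num: n₁·n₂ = 4. Den: d₁·d₂ = p^2 + 5.7*p + 8.06.
H(p) = (4)/(p^2 + 5.7*p + 8.06)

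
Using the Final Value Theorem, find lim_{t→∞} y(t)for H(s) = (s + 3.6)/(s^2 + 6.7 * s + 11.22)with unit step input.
FVT: lim_{t→∞} y(t) = lim_{s→0} s*Y(s) where Y(s) = H(s)/s.
= lim_{s→0} H(s) = H(0) = num(0)/den(0) = 3.6/11.22 = 0.3209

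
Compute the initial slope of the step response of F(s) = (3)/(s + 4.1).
IVT: y'(0⁺) = lim_{s→∞} s²·Y(s) = lim_{s→∞} s·F(s).
deg(num) = 0, deg(den) = 1, relative degree = 1, so s·F(s) → (leading num)/(leading den) = 3/1 = 3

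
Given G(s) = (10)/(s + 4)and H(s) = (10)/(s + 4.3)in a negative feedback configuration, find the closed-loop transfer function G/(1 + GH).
Closed-loop T = G/(1+GH).
Numerator: G_num * H_den = 10*s + 43.
Denominator: G_den * H_den + G_num * H_num = (s^2 + 8.3*s + 17.2) + (100) = s^2 + 8.3*s + 117.2.
T(s) = (10*s + 43)/(s^2 + 8.3*s + 117.2)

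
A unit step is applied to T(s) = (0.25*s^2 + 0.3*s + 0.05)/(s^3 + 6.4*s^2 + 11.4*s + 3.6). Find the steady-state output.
FVT: lim_{t→∞} y(t) = lim_{s→0} s*Y(s) where Y(s) = T(s)/s.
= lim_{s→0} T(s) = T(0) = num(0)/den(0) = 0.05/3.6 = 0.01389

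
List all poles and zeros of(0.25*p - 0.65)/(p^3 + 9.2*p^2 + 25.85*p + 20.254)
Set denominator = 0: p^3 + 9.2*p^2 + 25.85*p + 20.254 = (p + 4.1)(p + 3.8)(p + 1.3) = 0 → Poles: -1.3, -3.8, -4.1
Set numerator = 0: 0.25*p - 0.65 = 0 → Zeros: 2.6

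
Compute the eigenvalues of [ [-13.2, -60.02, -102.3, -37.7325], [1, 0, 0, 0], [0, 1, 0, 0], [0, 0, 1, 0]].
Eigenvalues solve det(λI - A) = 0.
Characteristic polynomial: λ^4 + 13.2*λ^3 + 60.02*λ^2 + 102.3*λ + 37.7325 = 0.
Factor: (λ + 3.9)(λ + 4.3)(λ + 0.5)(λ + 4.5) = 0.
Roots: -0.5, -3.9, -4.3, -4.5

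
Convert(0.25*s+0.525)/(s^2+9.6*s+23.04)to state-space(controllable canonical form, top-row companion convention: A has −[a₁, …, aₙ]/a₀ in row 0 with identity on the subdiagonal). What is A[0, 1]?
Reachable canonical form for den = s^2 + 9.6*s + 23.04: top row of A = -[a₁,a₂,...,aₙ]/a₀, ones on the subdiagonal, zeros elsewhere.
A = [[-9.6, -23.04], [1, 0]].
A[0,1] = -23.04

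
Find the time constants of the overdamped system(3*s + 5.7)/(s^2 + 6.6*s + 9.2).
Overdamped: real poles at -2, -4.6. τ = -1/pole → τ₁ = 0.5, τ₂ = 0.2174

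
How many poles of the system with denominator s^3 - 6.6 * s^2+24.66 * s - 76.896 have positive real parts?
s^3 - 6.6*s^2 + 24.66*s - 76.896 = (s - 4.8)(s^2 - 1.8*s + 16.02). Poles: 0.9 + 3.9j, 0.9 - 3.9j, 4.8. RHP poles (Re>0): 3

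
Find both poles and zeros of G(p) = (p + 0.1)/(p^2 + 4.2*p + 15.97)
Set denominator = 0: p^2 + 4.2*p + 15.97 = 0 → Poles: -2.1 + 3.4j, -2.1 - 3.4j
Set numerator = 0: p + 0.1 = 0 → Zeros: -0.1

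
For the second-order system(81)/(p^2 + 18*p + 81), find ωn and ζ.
Standard form: ωn²/(p²+2ζωn·p+ωn²).
const=81=ωn² → ωn=9, p coeff=18=2ζωn → ζ=1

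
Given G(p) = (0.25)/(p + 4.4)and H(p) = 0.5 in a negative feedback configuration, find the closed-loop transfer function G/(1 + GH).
Closed-loop T = G/(1+GH).
Numerator: G_num * H_den = 0.25.
Denominator: G_den * H_den + G_num * H_num = (p + 4.4) + (0.125) = p + 4.525.
T(p) = (0.25)/(p + 4.525)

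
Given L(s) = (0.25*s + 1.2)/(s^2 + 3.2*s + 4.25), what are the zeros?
Set numerator = 0: 0.25*s + 1.2 = 0 → Zeros: -4.8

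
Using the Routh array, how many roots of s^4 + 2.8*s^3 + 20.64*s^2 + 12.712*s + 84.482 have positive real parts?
Routh array:
s^4: [1, 20.64, 84.482]; s^3: [2.8, 12.712]; s^2: [16.1, 84.482]; s^1: [-1.98052]; s^0: [84.482]
First column: [1, 2.8, 16.1, -1.98052, 84.482]. Sign changes = RHP roots = 2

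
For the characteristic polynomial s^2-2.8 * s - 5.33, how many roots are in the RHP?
s^2 - 2.8*s - 5.33 = (s - 4.1)(s + 1.3). Poles: -1.3, 4.1. RHP poles (Re>0): 1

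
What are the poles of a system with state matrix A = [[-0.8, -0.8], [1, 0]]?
Eigenvalues solve det(λI - A) = 0.
Characteristic polynomial: λ^2 + 0.8*λ + 0.8 = 0.
Roots: -0.4 + 0.8j, -0.4 - 0.8j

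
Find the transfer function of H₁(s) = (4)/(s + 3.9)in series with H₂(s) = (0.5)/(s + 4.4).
Series: H = H₁ · H₂ = (n₁·n₂)/(d₁·d₂).
Num: n₁·n₂ = 2. Den: d₁·d₂ = s^2 + 8.3*s + 17.16.
H(s) = (2)/(s^2 + 8.3*s + 17.16)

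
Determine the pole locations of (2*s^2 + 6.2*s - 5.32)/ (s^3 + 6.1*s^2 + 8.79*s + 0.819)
Set denominator = 0: s^3 + 6.1*s^2 + 8.79*s + 0.819 = (s + 2.1)(s + 3.9)(s + 0.1) = 0 → Poles: -0.1, -2.1, -3.9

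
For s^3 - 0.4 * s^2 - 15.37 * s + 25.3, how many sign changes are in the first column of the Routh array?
Routh array:
s^3: [1, -15.37]; s^2: [-0.4, 25.3]; s^1: [47.88]; s^0: [25.3]
First column: [1, -0.4, 47.88, 25.3]. Sign changes = 2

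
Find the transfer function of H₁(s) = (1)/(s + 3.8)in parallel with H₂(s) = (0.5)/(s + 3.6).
Parallel: H = H₁ + H₂ = (n₁·d₂ + n₂·d₁)/(d₁·d₂).
n₁·d₂ = s + 3.6. n₂·d₁ = 0.5*s + 1.9. Sum = 1.5*s + 5.5. d₁·d₂ = s^2 + 7.4*s + 13.68.
H(s) = (1.5*s + 5.5)/(s^2 + 7.4*s + 13.68)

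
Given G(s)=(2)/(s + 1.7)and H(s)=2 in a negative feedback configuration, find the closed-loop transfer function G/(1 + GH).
Closed-loop T = G/(1+GH).
Numerator: G_num * H_den = 2.
Denominator: G_den * H_den + G_num * H_num = (s + 1.7) + (4) = s + 5.7.
T(s) = (2)/(s + 5.7)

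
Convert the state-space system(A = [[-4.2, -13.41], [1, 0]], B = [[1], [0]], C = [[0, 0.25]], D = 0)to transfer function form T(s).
T(s) = C(sI - A)⁻¹B + D.
Characteristic polynomial det(sI - A) = s^2 + 4.2*s + 13.41.
Numerator from C·adj(sI-A)·B + D·det(sI-A) = 0.25.
T(s) = (0.25)/(s^2 + 4.2*s + 13.41)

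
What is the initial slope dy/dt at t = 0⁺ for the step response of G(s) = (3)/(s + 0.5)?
IVT: y'(0⁺) = lim_{s→∞} s²·Y(s) = lim_{s→∞} s·G(s).
deg(num) = 0, deg(den) = 1, relative degree = 1, so s·G(s) → (leading num)/(leading den) = 3/1 = 3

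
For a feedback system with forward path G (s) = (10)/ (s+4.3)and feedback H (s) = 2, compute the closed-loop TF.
Closed-loop T = G/(1+GH).
Numerator: G_num * H_den = 10.
Denominator: G_den * H_den + G_num * H_num = (s + 4.3) + (20) = s + 24.3.
T(s) = (10)/(s + 24.3)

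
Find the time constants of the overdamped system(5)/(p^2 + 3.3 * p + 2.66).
Overdamped: real poles at -1.9, -1.4. τ = -1/pole → τ₁ = 0.5263, τ₂ = 0.7143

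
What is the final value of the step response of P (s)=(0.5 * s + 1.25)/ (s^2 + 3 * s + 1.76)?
FVT: lim_{t→∞} y(t) = lim_{s→0} s*Y(s) where Y(s) = P(s)/s.
= lim_{s→0} P(s) = P(0) = num(0)/den(0) = 1.25/1.76 = 0.7102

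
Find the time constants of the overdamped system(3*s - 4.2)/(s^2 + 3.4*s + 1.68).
Overdamped: real poles at -0.6, -2.8. τ = -1/pole → τ₁ = 1.667, τ₂ = 0.3571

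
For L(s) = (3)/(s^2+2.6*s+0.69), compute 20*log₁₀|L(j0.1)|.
Substitute s = j*0.1: L(j0.1) = 3.84906 - 1.4717j.
|L(j0.1)| = sqrt(Re² + Im²) = 4.121.
20*log₁₀(4.121) = 12.30 dB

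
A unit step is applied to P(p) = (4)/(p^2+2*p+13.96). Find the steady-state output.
FVT: lim_{t→∞} y(t) = lim_{p→0} p*Y(p) where Y(p) = P(p)/p.
= lim_{p→0} P(p) = P(0) = num(0)/den(0) = 4/13.96 = 0.2865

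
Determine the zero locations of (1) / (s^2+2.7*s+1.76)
Numerator is a nonzero constant (1) → Zeros: none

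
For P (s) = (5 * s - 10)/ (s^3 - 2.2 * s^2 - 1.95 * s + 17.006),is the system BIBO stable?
Denominator: s^3 - 2.2*s^2 - 1.95*s + 17.006 = (s + 2.2)(s^2 - 4.4*s + 7.73). Poles: -2.2, 2.2 + 1.7j, 2.2 - 1.7j. All Re(p)<0: No (unstable)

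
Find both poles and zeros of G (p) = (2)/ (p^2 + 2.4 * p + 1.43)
Set denominator = 0: p^2 + 2.4*p + 1.43 = (p + 1.1)(p + 1.3) = 0 → Poles: -1.1, -1.3
Numerator is a nonzero constant (2) → Zeros: none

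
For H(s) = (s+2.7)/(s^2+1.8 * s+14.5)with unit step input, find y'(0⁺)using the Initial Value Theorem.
IVT: y'(0⁺) = lim_{s→∞} s²·Y(s) = lim_{s→∞} s·H(s).
deg(num) = 1, deg(den) = 2, relative degree = 1, so s·H(s) → (leading num)/(leading den) = 1/1 = 1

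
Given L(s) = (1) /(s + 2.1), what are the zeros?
Numerator is a nonzero constant (1) → Zeros: none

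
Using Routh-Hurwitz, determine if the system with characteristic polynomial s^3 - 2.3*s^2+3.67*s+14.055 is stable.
Routh array:
s^3: [1, 3.67]; s^2: [-2.3, 14.055]; s^1: [9.78087]; s^0: [14.055]
First column: [1, -2.3, 9.78087, 14.055]. Sign changes = 2.
No, unstable (2 RHP root(s))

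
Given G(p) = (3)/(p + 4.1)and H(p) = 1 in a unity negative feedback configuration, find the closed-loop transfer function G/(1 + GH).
Closed-loop T = G/(1+GH).
Numerator: G_num * H_den = 3.
Denominator: G_den * H_den + G_num * H_num = (p + 4.1) + (3) = p + 7.1.
T(p) = (3)/(p + 7.1)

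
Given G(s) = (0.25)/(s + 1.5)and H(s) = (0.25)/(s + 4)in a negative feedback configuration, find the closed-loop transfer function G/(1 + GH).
Closed-loop T = G/(1+GH).
Numerator: G_num * H_den = 0.25*s + 1.
Denominator: G_den * H_den + G_num * H_num = (s^2 + 5.5*s + 6) + (0.0625) = s^2 + 5.5*s + 6.0625.
T(s) = (0.25*s + 1)/(s^2 + 5.5*s + 6.0625)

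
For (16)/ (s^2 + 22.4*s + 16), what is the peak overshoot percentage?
Standard form: ωn²/(s²+2ζωn·s+ωn²) → ωn = 4, ζ = 2.8.
ζ ≥ 1, so the response is non-oscillatory: peak overshoot = 0%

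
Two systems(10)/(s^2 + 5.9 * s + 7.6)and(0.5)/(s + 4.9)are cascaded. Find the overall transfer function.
Series: H = H₁ · H₂ = (n₁·n₂)/(d₁·d₂).
Num: n₁·n₂ = 5. Den: d₁·d₂ = s^3 + 10.8*s^2 + 36.51*s + 37.24.
H(s) = (5)/(s^3 + 10.8*s^2 + 36.51*s + 37.24)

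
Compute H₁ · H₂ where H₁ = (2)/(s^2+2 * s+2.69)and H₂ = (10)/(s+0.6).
Series: H = H₁ · H₂ = (n₁·n₂)/(d₁·d₂).
Num: n₁·n₂ = 20. Den: d₁·d₂ = s^3 + 2.6*s^2 + 3.89*s + 1.614.
H(s) = (20)/(s^3 + 2.6*s^2 + 3.89*s + 1.614)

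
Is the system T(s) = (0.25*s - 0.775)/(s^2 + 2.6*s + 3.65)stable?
Denominator: s^2 + 2.6*s + 3.65. Poles: -1.3 + 1.4j, -1.3 - 1.4j. All Re(p)<0: Yes (stable)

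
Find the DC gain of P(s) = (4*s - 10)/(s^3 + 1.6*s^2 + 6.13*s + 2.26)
DC gain = P(0) = num(0)/den(0) = -10/2.26 = -4.425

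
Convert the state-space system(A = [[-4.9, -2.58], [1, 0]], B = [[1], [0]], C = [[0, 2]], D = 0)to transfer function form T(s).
T(s) = C(sI - A)⁻¹B + D.
Characteristic polynomial det(sI - A) = s^2 + 4.9*s + 2.58.
Numerator from C·adj(sI-A)·B + D·det(sI-A) = 2.
T(s) = (2)/(s^2 + 4.9*s + 2.58)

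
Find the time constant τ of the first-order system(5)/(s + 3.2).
First-order system: τ = -1/pole. Pole = -3.2. τ = -1/(-3.2) = 0.3125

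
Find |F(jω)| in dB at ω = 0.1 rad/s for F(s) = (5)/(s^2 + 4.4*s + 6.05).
Substitute s = j*0.1: F(j0.1) = 0.823445 - 0.059986j.
|F(j0.1)| = sqrt(Re² + Im²) = 0.8256.
20*log₁₀(0.8256) = -1.66 dB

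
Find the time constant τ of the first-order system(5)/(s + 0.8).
First-order system: τ = -1/pole. Pole = -0.8. τ = -1/(-0.8) = 1.25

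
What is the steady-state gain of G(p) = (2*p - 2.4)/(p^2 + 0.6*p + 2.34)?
DC gain = G(0) = num(0)/den(0) = -2.4/2.34 = -1.026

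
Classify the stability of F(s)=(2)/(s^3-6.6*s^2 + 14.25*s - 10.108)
Denominator: s^3 - 6.6*s^2 + 14.25*s - 10.108 = (s - 1.9)(s - 1.9)(s - 2.8). Poles: 1.9, 1.9, 2.8. Unstable (3 pole(s) in RHP)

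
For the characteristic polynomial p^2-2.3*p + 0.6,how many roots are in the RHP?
p^2 - 2.3*p + 0.6 = (p - 0.3)(p - 2). Poles: 0.3, 2. RHP poles (Re>0): 2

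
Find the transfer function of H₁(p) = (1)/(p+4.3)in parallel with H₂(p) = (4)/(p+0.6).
Parallel: H = H₁ + H₂ = (n₁·d₂ + n₂·d₁)/(d₁·d₂).
n₁·d₂ = p + 0.6. n₂·d₁ = 4*p + 17.2. Sum = 5*p + 17.8. d₁·d₂ = p^2 + 4.9*p + 2.58.
H(p) = (5*p + 17.8)/(p^2 + 4.9*p + 2.58)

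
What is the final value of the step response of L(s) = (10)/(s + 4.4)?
FVT: lim_{t→∞} y(t) = lim_{s→0} s*Y(s) where Y(s) = L(s)/s.
= lim_{s→0} L(s) = L(0) = num(0)/den(0) = 10/4.4 = 2.273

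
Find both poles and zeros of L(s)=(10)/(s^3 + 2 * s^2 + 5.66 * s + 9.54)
Set denominator = 0: s^3 + 2*s^2 + 5.66*s + 9.54 = (s + 1.8)(s^2 + 0.2*s + 5.3) = 0 → Poles: -0.1 + 2.3j, -0.1 - 2.3j, -1.8
Numerator is a nonzero constant (10) → Zeros: none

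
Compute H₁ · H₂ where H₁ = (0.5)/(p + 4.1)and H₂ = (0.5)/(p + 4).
Series: H = H₁ · H₂ = (n₁·n₂)/(d₁·d₂).
Num: n₁·n₂ = 0.25. Den: d₁·d₂ = p^2 + 8.1*p + 16.4.
H(p) = (0.25)/(p^2 + 8.1*p + 16.4)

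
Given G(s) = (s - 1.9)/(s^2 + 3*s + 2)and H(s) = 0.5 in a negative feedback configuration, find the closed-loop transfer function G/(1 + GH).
Closed-loop T = G/(1+GH).
Numerator: G_num * H_den = s - 1.9.
Denominator: G_den * H_den + G_num * H_num = (s^2 + 3*s + 2) + (0.5*s - 0.95) = s^2 + 3.5*s + 1.05.
T(s) = (s - 1.9)/(s^2 + 3.5*s + 1.05)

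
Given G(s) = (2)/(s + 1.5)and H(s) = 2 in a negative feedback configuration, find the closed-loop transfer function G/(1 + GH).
Closed-loop T = G/(1+GH).
Numerator: G_num * H_den = 2.
Denominator: G_den * H_den + G_num * H_num = (s + 1.5) + (4) = s + 5.5.
T(s) = (2)/(s + 5.5)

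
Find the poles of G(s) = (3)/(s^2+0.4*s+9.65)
Set denominator = 0: s^2 + 0.4*s + 9.65 = 0 → Poles: -0.2 + 3.1j, -0.2 - 3.1j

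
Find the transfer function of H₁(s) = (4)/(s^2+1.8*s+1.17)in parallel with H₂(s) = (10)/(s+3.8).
Parallel: H = H₁ + H₂ = (n₁·d₂ + n₂·d₁)/(d₁·d₂).
n₁·d₂ = 4*s + 15.2. n₂·d₁ = 10*s^2 + 18*s + 11.7. Sum = 10*s^2 + 22*s + 26.9. d₁·d₂ = s^3 + 5.6*s^2 + 8.01*s + 4.446.
H(s) = (10*s^2 + 22*s + 26.9)/(s^3 + 5.6*s^2 + 8.01*s + 4.446)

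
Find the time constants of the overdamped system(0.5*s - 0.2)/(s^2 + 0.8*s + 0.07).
Overdamped: real poles at -0.7, -0.1. τ = -1/pole → τ₁ = 1.429, τ₂ = 10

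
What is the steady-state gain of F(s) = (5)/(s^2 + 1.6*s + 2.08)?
DC gain = F(0) = num(0)/den(0) = 5/2.08 = 2.404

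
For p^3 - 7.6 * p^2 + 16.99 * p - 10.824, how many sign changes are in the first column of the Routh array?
Routh array:
p^3: [1, 16.99]; p^2: [-7.6, -10.824]; p^1: [15.5658]; p^0: [-10.824]
First column: [1, -7.6, 15.5658, -10.824]. Sign changes = 3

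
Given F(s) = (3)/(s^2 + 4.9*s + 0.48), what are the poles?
Set denominator = 0: s^2 + 4.9*s + 0.48 = (s + 4.8)(s + 0.1) = 0 → Poles: -0.1, -4.8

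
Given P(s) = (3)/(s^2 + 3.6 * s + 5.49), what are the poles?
Set denominator = 0: s^2 + 3.6*s + 5.49 = 0 → Poles: -1.8 + 1.5j, -1.8 - 1.5j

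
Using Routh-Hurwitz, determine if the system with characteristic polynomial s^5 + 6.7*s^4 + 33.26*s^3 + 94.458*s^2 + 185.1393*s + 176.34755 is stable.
Routh array:
s^5: [1, 33.26, 185.1393]; s^4: [6.7, 94.458, 176.34755]; s^3: [19.1618, 158.819]; s^2: [38.9264, 176.34755]; s^1: [72.0104]; s^0: [176.34755]
First column: [1, 6.7, 19.1618, 38.9264, 72.0104, 176.34755]. Sign changes = 0.
Yes, stable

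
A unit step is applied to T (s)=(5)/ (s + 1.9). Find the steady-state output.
FVT: lim_{t→∞} y(t) = lim_{s→0} s*Y(s) where Y(s) = T(s)/s.
= lim_{s→0} T(s) = T(0) = num(0)/den(0) = 5/1.9 = 2.632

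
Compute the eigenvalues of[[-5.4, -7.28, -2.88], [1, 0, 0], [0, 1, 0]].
Eigenvalues solve det(λI - A) = 0.
Characteristic polynomial: λ^3 + 5.4*λ^2 + 7.28*λ + 2.88 = 0.
Factor: (λ + 3.6)(λ + 0.8)(λ + 1) = 0.
Roots: -0.8, -1, -3.6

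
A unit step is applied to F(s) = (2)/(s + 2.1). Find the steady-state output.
FVT: lim_{t→∞} y(t) = lim_{s→0} s*Y(s) where Y(s) = F(s)/s.
= lim_{s→0} F(s) = F(0) = num(0)/den(0) = 2/2.1 = 0.9524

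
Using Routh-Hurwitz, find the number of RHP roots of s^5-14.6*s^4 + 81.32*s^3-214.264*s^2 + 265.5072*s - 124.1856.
Routh array:
s^5: [1, 81.32, 265.5072]; s^4: [-14.6, -214.264, -124.1856]; s^3: [66.6444, 257.001]; s^2: [-157.962, -124.1856]; s^1: [204.607]; s^0: [-124.1856]
First column: [1, -14.6, 66.6444, -157.962, 204.607, -124.1856]. Sign changes = RHP roots = 5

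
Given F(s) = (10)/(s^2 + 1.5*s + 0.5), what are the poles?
Set denominator = 0: s^2 + 1.5*s + 0.5 = (s + 1)(s + 0.5) = 0 → Poles: -0.5, -1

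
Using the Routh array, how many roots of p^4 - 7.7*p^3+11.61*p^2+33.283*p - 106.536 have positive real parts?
Routh array:
p^4: [1, 11.61, -106.536]; p^3: [-7.7, 33.283]; p^2: [15.9325, -106.536]; p^1: [-18.2048]; p^0: [-106.536]
First column: [1, -7.7, 15.9325, -18.2048, -106.536]. Sign changes = RHP roots = 3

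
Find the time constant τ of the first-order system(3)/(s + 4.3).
First-order system: τ = -1/pole. Pole = -4.3. τ = -1/(-4.3) = 0.2326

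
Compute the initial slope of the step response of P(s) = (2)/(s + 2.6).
IVT: y'(0⁺) = lim_{s→∞} s²·Y(s) = lim_{s→∞} s·P(s).
deg(num) = 0, deg(den) = 1, relative degree = 1, so s·P(s) → (leading num)/(leading den) = 2/1 = 2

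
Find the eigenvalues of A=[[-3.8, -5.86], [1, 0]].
Eigenvalues solve det(λI - A) = 0.
Characteristic polynomial: λ^2 + 3.8*λ + 5.86 = 0.
Roots: -1.9 + 1.5j, -1.9 - 1.5j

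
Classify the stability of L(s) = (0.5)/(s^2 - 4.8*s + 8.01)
Denominator: s^2 - 4.8*s + 8.01. Poles: 2.4 + 1.5j, 2.4 - 1.5j. Unstable (2 pole(s) in RHP)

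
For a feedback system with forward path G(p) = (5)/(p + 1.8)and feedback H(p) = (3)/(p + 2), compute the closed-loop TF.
Closed-loop T = G/(1+GH).
Numerator: G_num * H_den = 5*p + 10.
Denominator: G_den * H_den + G_num * H_num = (p^2 + 3.8*p + 3.6) + (15) = p^2 + 3.8*p + 18.6.
T(p) = (5*p + 10)/(p^2 + 3.8*p + 18.6)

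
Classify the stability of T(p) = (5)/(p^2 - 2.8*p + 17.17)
Denominator: p^2 - 2.8*p + 17.17. Poles: 1.4 + 3.9j, 1.4 - 3.9j. Unstable (2 pole(s) in RHP)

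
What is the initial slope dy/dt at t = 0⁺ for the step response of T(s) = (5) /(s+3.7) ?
IVT: y'(0⁺) = lim_{s→∞} s²·Y(s) = lim_{s→∞} s·T(s).
deg(num) = 0, deg(den) = 1, relative degree = 1, so s·T(s) → (leading num)/(leading den) = 5/1 = 5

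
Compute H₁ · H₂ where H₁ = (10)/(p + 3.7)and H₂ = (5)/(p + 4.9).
Series: H = H₁ · H₂ = (n₁·n₂)/(d₁·d₂).
Num: n₁·n₂ = 50. Den: d₁·d₂ = p^2 + 8.6*p + 18.13.
H(p) = (50)/(p^2 + 8.6*p + 18.13)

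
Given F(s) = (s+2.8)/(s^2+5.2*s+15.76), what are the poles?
Set denominator = 0: s^2 + 5.2*s + 15.76 = 0 → Poles: -2.6 + 3j, -2.6 - 3j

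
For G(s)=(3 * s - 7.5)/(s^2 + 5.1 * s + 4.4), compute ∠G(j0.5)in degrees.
Substitute s = j*0.5: G(j0.5) = -1.15068 + 1.06849j.
∠G(j0.5) = atan2(Im, Re) = atan2(1.06849, -1.15068) = 137.12°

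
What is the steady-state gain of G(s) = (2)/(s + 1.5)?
DC gain = G(0) = num(0)/den(0) = 2/1.5 = 1.333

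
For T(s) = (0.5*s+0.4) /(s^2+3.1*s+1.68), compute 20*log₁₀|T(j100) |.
Substitute s = j*100: T(j100) = 0.000114935 - 0.00499728j.
|T(j100)| = sqrt(Re² + Im²) = 0.004999.
20*log₁₀(0.004999) = -46.02 dB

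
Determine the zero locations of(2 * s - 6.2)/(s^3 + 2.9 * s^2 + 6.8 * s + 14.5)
Set numerator = 0: 2*s - 6.2 = 0 → Zeros: 3.1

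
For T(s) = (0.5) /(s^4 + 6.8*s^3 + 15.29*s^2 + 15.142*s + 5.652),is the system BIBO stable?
Denominator: s^4 + 6.8*s^3 + 15.29*s^2 + 15.142*s + 5.652 = (s + 1)(s + 3.6)(s^2 + 2.2*s + 1.57). Poles: -1, -1.1 + 0.6j, -1.1 - 0.6j, -3.6. All Re(p)<0: Yes (stable)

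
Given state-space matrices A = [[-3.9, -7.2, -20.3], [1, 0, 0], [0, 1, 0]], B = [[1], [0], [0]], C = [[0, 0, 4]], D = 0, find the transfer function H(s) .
H(s) = C(sI - A)⁻¹B + D.
Characteristic polynomial det(sI - A) = s^3 + 3.9*s^2 + 7.2*s + 20.3.
Numerator from C·adj(sI-A)·B + D·det(sI-A) = 4.
H(s) = (4)/(s^3 + 3.9*s^2 + 7.2*s + 20.3)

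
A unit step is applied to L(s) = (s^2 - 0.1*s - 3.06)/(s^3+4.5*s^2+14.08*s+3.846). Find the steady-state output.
FVT: lim_{t→∞} y(t) = lim_{s→0} s*Y(s) where Y(s) = L(s)/s.
= lim_{s→0} L(s) = L(0) = num(0)/den(0) = -3.06/3.846 = -0.7956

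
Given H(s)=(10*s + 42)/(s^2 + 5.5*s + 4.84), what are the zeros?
Set numerator = 0: 10*s + 42 = 0 → Zeros: -4.2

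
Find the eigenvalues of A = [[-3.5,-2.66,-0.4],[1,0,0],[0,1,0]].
Eigenvalues solve det(λI - A) = 0.
Characteristic polynomial: λ^3 + 3.5*λ^2 + 2.66*λ + 0.4 = 0.
Factor: (λ + 0.2)(λ + 2.5)(λ + 0.8) = 0.
Roots: -0.2, -0.8, -2.5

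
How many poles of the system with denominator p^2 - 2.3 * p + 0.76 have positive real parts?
p^2 - 2.3*p + 0.76 = (p - 0.4)(p - 1.9). Poles: 0.4, 1.9. RHP poles (Re>0): 2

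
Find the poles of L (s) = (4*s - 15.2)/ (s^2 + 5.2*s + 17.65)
Set denominator = 0: s^2 + 5.2*s + 17.65 = 0 → Poles: -2.6 + 3.3j, -2.6 - 3.3j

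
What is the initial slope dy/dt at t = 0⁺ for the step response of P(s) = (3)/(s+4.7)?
IVT: y'(0⁺) = lim_{s→∞} s²·Y(s) = lim_{s→∞} s·P(s).
deg(num) = 0, deg(den) = 1, relative degree = 1, so s·P(s) → (leading num)/(leading den) = 3/1 = 3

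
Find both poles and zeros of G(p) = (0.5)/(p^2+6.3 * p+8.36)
Set denominator = 0: p^2 + 6.3*p + 8.36 = (p + 4.4)(p + 1.9) = 0 → Poles: -1.9, -4.4
Numerator is a nonzero constant (0.5) → Zeros: none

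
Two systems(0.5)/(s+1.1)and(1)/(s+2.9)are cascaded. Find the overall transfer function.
Series: H = H₁ · H₂ = (n₁·n₂)/(d₁·d₂).
Num: n₁·n₂ = 0.5. Den: d₁·d₂ = s^2 + 4*s + 3.19.
H(s) = (0.5)/(s^2 + 4*s + 3.19)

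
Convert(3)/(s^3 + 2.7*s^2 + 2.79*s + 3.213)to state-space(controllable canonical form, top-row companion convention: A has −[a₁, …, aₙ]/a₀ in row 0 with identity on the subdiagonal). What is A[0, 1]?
Reachable canonical form for den = s^3 + 2.7*s^2 + 2.79*s + 3.213: top row of A = -[a₁,a₂,...,aₙ]/a₀, ones on the subdiagonal, zeros elsewhere.
A = [[-2.7, -2.79, -3.213], [1, 0, 0], [0, 1, 0]].
A[0,1] = -2.79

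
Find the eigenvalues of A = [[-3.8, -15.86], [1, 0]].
Eigenvalues solve det(λI - A) = 0.
Characteristic polynomial: λ^2 + 3.8*λ + 15.86 = 0.
Roots: -1.9 + 3.5j, -1.9 - 3.5j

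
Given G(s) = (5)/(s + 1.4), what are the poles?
Set denominator = 0: s + 1.4 = 0 → Poles: -1.4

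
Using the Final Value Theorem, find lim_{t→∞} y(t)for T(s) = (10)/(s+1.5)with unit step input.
FVT: lim_{t→∞} y(t) = lim_{s→0} s*Y(s) where Y(s) = T(s)/s.
= lim_{s→0} T(s) = T(0) = num(0)/den(0) = 10/1.5 = 6.667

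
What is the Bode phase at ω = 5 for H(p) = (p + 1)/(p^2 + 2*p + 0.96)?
Substitute p = j*5: H(j5) = 0.0382935 - 0.192058j.
∠H(j5) = atan2(Im, Re) = atan2(-0.192058, 0.0382935) = -78.72°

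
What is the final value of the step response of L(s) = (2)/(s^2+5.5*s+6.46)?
FVT: lim_{t→∞} y(t) = lim_{s→0} s*Y(s) where Y(s) = L(s)/s.
= lim_{s→0} L(s) = L(0) = num(0)/den(0) = 2/6.46 = 0.3096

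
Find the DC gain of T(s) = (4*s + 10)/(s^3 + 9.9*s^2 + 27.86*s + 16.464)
DC gain = T(0) = num(0)/den(0) = 10/16.464 = 0.6074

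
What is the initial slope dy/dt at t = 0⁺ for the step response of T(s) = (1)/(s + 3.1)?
IVT: y'(0⁺) = lim_{s→∞} s²·Y(s) = lim_{s→∞} s·T(s).
deg(num) = 0, deg(den) = 1, relative degree = 1, so s·T(s) → (leading num)/(leading den) = 1/1 = 1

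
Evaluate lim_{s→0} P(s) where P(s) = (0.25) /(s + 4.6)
DC gain = P(0) = num(0)/den(0) = 0.25/4.6 = 0.05435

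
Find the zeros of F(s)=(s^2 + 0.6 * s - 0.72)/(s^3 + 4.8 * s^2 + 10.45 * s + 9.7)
Set numerator = 0: s^2 + 0.6*s - 0.72 = (s - 0.6)(s + 1.2) = 0 → Zeros: -1.2, 0.6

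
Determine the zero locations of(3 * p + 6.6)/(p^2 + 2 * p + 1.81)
Set numerator = 0: 3*p + 6.6 = 0 → Zeros: -2.2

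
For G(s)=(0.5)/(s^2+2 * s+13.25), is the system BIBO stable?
Denominator: s^2 + 2*s + 13.25. Poles: -1 + 3.5j, -1 - 3.5j. All Re(p)<0: Yes (stable)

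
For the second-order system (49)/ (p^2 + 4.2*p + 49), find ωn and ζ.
Standard form: ωn²/(p²+2ζωn·p+ωn²).
const=49=ωn² → ωn=7, p coeff=4.2=2ζωn → ζ=0.3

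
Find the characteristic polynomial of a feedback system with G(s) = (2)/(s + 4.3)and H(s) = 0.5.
Characteristic poly = G_den * H_den + G_num * H_num = (s + 4.3) + (1) = s + 5.3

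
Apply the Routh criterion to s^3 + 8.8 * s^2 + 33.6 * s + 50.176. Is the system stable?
Routh array:
s^3: [1, 33.6]; s^2: [8.8, 50.176]; s^1: [27.8982]; s^0: [50.176]
First column: [1, 8.8, 27.8982, 50.176]. Sign changes = 0.
Yes, stable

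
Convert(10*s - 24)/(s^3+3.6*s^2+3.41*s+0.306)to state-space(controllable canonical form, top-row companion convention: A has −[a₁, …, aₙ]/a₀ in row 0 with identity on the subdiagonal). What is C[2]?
Reachable canonical form: C = numerator coefficients (right-aligned, zero-padded to length n).
num = 10*s - 24, C = [[0, 10, -24]].
C[2] = -24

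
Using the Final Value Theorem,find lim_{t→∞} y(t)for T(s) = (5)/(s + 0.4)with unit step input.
FVT: lim_{t→∞} y(t) = lim_{s→0} s*Y(s) where Y(s) = T(s)/s.
= lim_{s→0} T(s) = T(0) = num(0)/den(0) = 5/0.4 = 12.5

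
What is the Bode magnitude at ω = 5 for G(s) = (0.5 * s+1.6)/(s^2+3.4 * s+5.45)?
Substitute s = j*5: G(j5) = 0.0167163 - 0.113341j.
|G(j5)| = sqrt(Re² + Im²) = 0.1146.
20*log₁₀(0.1146) = -18.82 dB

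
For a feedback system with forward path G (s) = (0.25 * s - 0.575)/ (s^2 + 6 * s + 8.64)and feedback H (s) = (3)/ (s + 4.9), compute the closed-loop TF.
Closed-loop T = G/(1+GH).
Numerator: G_num * H_den = 0.25*s^2 + 0.65*s - 2.8175.
Denominator: G_den * H_den + G_num * H_num = (s^3 + 10.9*s^2 + 38.04*s + 42.336) + (0.75*s - 1.725) = s^3 + 10.9*s^2 + 38.79*s + 40.611.
T(s) = (0.25*s^2 + 0.65*s - 2.8175)/(s^3 + 10.9*s^2 + 38.79*s + 40.611)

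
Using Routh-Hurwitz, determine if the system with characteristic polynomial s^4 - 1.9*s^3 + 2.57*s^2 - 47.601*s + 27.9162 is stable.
Routh array:
s^4: [1, 2.57, 27.9162]; s^3: [-1.9, -47.601]; s^2: [-22.4832, 27.9162]; s^1: [-49.9601]; s^0: [27.9162]
First column: [1, -1.9, -22.4832, -49.9601, 27.9162]. Sign changes = 2.
No, unstable (2 RHP root(s))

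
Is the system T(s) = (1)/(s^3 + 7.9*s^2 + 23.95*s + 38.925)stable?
Denominator: s^3 + 7.9*s^2 + 23.95*s + 38.925 = (s + 4.5)(s^2 + 3.4*s + 8.65). Poles: -1.7 + 2.4j, -1.7 - 2.4j, -4.5. All Re(p)<0: Yes (stable)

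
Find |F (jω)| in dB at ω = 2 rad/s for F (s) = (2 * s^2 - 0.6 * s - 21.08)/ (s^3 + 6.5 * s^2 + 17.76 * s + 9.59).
Substitute s = j*2: F(j2) = 0.432654 + 0.798697j.
|F(j2)| = sqrt(Re² + Im²) = 0.9084.
20*log₁₀(0.9084) = -0.83 dB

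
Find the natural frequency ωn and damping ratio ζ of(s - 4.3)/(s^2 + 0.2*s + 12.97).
Underdamped: complex pole -0.1 + 3.6j. ωn = |pole| = 3.601, ζ = -Re(pole)/ωn = 0.02777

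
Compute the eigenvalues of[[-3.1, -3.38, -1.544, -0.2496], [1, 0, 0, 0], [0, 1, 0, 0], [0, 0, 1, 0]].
Eigenvalues solve det(λI - A) = 0.
Characteristic polynomial: λ^4 + 3.1*λ^3 + 3.38*λ^2 + 1.544*λ + 0.2496 = 0.
Factor: (λ + 0.8)(λ + 1.3)(λ + 0.6)(λ + 0.4) = 0.
Roots: -0.4, -0.6, -0.8, -1.3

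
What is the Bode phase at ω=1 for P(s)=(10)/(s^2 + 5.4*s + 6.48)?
Substitute s = j*1: P(j1) = 0.925826 - 0.91231j.
∠P(j1) = atan2(Im, Re) = atan2(-0.91231, 0.925826) = -44.58°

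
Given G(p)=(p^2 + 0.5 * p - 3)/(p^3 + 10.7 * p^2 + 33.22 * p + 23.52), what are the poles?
Set denominator = 0: p^3 + 10.7*p^2 + 33.22*p + 23.52 = (p + 4.9)(p + 4.8)(p + 1) = 0 → Poles: -1, -4.8, -4.9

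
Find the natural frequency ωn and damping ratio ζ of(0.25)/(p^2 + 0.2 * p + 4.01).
Underdamped: complex pole -0.1 + 2j. ωn = |pole| = 2.002, ζ = -Re(pole)/ωn = 0.04994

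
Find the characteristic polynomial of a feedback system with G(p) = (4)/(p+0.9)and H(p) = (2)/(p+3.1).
Characteristic poly = G_den * H_den + G_num * H_num = (p^2 + 4*p + 2.79) + (8) = p^2 + 4*p + 10.79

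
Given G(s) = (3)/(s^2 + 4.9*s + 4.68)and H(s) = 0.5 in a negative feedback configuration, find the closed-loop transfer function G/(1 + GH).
Closed-loop T = G/(1+GH).
Numerator: G_num * H_den = 3.
Denominator: G_den * H_den + G_num * H_num = (s^2 + 4.9*s + 4.68) + (1.5) = s^2 + 4.9*s + 6.18.
T(s) = (3)/(s^2 + 4.9*s + 6.18)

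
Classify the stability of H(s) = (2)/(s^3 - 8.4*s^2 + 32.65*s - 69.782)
Denominator: s^3 - 8.4*s^2 + 32.65*s - 69.782 = (s - 4.6)(s^2 - 3.8*s + 15.17). Poles: 1.9 + 3.4j, 1.9 - 3.4j, 4.6. Unstable (3 pole(s) in RHP)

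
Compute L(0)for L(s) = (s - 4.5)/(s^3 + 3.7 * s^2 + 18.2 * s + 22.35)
DC gain = L(0) = num(0)/den(0) = -4.5/22.35 = -0.2013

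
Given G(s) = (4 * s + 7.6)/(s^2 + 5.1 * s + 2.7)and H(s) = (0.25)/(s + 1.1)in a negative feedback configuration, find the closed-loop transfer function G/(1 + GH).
Closed-loop T = G/(1+GH).
Numerator: G_num * H_den = 4*s^2 + 12*s + 8.36.
Denominator: G_den * H_den + G_num * H_num = (s^3 + 6.2*s^2 + 8.31*s + 2.97) + (s + 1.9) = s^3 + 6.2*s^2 + 9.31*s + 4.87.
T(s) = (4*s^2 + 12*s + 8.36)/(s^3 + 6.2*s^2 + 9.31*s + 4.87)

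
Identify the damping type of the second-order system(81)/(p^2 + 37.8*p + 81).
Standard form: ωn²/(p²+2ζωn·p+ωn²) gives ωn=9, ζ=2.1.
Overdamped (ζ = 2.1 > 1)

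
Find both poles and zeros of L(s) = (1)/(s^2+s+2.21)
Set denominator = 0: s^2 + s + 2.21 = 0 → Poles: -0.5 + 1.4j, -0.5 - 1.4j
Numerator is a nonzero constant (1) → Zeros: none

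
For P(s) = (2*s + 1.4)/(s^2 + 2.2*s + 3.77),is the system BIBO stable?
Denominator: s^2 + 2.2*s + 3.77. Poles: -1.1 + 1.6j, -1.1 - 1.6j. All Re(p)<0: Yes (stable)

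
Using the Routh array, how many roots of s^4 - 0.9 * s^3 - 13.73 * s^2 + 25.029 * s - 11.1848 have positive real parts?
Routh array:
s^4: [1, -13.73, -11.1848]; s^3: [-0.9, 25.029]; s^2: [14.08, -11.1848]; s^1: [24.3141]; s^0: [-11.1848]
First column: [1, -0.9, 14.08, 24.3141, -11.1848]. Sign changes = RHP roots = 3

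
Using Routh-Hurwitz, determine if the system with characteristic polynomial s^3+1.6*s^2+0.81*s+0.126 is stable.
Routh array:
s^3: [1, 0.81]; s^2: [1.6, 0.126]; s^1: [0.73125]; s^0: [0.126]
First column: [1, 1.6, 0.73125, 0.126]. Sign changes = 0.
Yes, stable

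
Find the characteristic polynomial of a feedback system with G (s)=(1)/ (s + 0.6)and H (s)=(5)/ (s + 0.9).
Characteristic poly = G_den * H_den + G_num * H_num = (s^2 + 1.5*s + 0.54) + (5) = s^2 + 1.5*s + 5.54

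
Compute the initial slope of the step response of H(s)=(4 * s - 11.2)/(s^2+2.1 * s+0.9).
IVT: y'(0⁺) = lim_{s→∞} s²·Y(s) = lim_{s→∞} s·H(s).
deg(num) = 1, deg(den) = 2, relative degree = 1, so s·H(s) → (leading num)/(leading den) = 4/1 = 4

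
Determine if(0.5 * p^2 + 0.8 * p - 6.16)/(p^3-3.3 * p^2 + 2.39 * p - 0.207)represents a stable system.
Denominator: p^3 - 3.3*p^2 + 2.39*p - 0.207 = (p - 0.9)(p - 2.3)(p - 0.1). Poles: 0.1, 0.9, 2.3. All Re(p)<0: No (unstable)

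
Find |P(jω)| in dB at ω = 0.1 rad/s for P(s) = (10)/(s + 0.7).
Substitute s = j*0.1: P(j0.1) = 14 - 2j.
|P(j0.1)| = sqrt(Re² + Im²) = 14.14.
20*log₁₀(14.14) = 23.01 dB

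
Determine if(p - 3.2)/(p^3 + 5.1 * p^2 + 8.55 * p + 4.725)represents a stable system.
Denominator: p^3 + 5.1*p^2 + 8.55*p + 4.725 = (p + 2.1)(p + 1.5)(p + 1.5). Poles: -1.5, -1.5, -2.1. All Re(p)<0: Yes (stable)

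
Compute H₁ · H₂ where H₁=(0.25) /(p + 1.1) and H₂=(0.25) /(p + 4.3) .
Series: H = H₁ · H₂ = (n₁·n₂)/(d₁·d₂).
Num: n₁·n₂ = 0.0625. Den: d₁·d₂ = p^2 + 5.4*p + 4.73.
H(p) = (0.0625)/(p^2 + 5.4*p + 4.73)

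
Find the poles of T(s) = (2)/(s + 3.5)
Set denominator = 0: s + 3.5 = 0 → Poles: -3.5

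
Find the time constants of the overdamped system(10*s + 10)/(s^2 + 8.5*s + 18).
Overdamped: real poles at -4.5, -4. τ = -1/pole → τ₁ = 0.2222, τ₂ = 0.25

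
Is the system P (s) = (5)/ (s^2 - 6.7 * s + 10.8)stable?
Denominator: s^2 - 6.7*s + 10.8 = (s - 2.7)(s - 4). Poles: 2.7, 4. All Re(p)<0: No (unstable)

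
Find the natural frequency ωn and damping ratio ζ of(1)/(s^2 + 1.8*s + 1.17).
Underdamped: complex pole -0.9 + 0.6j. ωn = |pole| = 1.082, ζ = -Re(pole)/ωn = 0.8321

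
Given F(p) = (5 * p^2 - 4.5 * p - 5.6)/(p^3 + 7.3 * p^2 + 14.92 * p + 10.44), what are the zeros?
Set numerator = 0: 5*p^2 - 4.5*p - 5.6 = 5*(p - 1.6)(p + 0.7) = 0 → Zeros: -0.7, 1.6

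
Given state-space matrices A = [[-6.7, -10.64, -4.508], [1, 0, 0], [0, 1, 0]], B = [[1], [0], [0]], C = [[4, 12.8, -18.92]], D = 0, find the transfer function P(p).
P(p) = C(pI - A)⁻¹B + D.
Characteristic polynomial det(pI - A) = p^3 + 6.7*p^2 + 10.64*p + 4.508.
Numerator from C·adj(pI-A)·B + D·det(pI-A) = 4*p^2 + 12.8*p - 18.92.
P(p) = (4*p^2 + 12.8*p - 18.92)/(p^3 + 6.7*p^2 + 10.64*p + 4.508)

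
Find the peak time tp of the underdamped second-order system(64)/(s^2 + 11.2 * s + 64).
Standard form: ωn²/(s²+2ζωn·s+ωn²) → ωn = 8, ζ = 0.7.
ωd = ωn·√(1-ζ²) = 8·√(1-0.7²) = 5.713.
tp = π/ωd = π/5.713 = 0.5499 s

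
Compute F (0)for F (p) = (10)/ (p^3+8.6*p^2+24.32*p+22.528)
DC gain = F(0) = num(0)/den(0) = 10/22.528 = 0.4439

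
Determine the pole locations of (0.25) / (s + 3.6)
Set denominator = 0: s + 3.6 = 0 → Poles: -3.6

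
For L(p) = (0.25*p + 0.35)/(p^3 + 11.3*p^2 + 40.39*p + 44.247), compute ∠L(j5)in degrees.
Substitute p = j*5: L(j5) = 0.000204176 - 0.00518058j.
∠L(j5) = atan2(Im, Re) = atan2(-0.00518058, 0.000204176) = -87.74°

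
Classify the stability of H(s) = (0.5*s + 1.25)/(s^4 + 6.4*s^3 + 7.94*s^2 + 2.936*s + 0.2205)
Denominator: s^4 + 6.4*s^3 + 7.94*s^2 + 2.936*s + 0.2205 = (s + 0.5)(s + 0.9)(s + 0.1)(s + 4.9). Poles: -0.1, -0.5, -0.9, -4.9. Stable (all poles in LHP)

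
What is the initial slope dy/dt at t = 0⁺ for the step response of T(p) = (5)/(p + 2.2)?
IVT: y'(0⁺) = lim_{p→∞} p²·Y(p) = lim_{p→∞} p·T(p).
deg(num) = 0, deg(den) = 1, relative degree = 1, so p·T(p) → (leading num)/(leading den) = 5/1 = 5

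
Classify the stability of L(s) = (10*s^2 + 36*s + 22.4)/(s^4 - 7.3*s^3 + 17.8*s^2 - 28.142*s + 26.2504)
Denominator: s^4 - 7.3*s^3 + 17.8*s^2 - 28.142*s + 26.2504 = (s - 4.4)(s - 1.9)(s^2 - s + 3.14). Poles: 0.5 + 1.7j, 0.5 - 1.7j, 1.9, 4.4. Unstable (4 pole(s) in RHP)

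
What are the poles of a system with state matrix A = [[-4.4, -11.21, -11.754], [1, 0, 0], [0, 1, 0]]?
Eigenvalues solve det(λI - A) = 0.
Characteristic polynomial: λ^3 + 4.4*λ^2 + 11.21*λ + 11.754 = 0.
Factor: (λ + 1.8)(λ^2 + 2.6*λ + 6.53) = 0.
Roots: -1.3 + 2.2j, -1.3 - 2.2j, -1.8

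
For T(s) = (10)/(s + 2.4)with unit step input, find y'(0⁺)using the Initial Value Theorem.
IVT: y'(0⁺) = lim_{s→∞} s²·Y(s) = lim_{s→∞} s·T(s).
deg(num) = 0, deg(den) = 1, relative degree = 1, so s·T(s) → (leading num)/(leading den) = 10/1 = 10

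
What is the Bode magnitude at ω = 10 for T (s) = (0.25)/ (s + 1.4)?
Substitute s = j*10: T(j10) = 0.00343272 - 0.0245194j.
|T(j10)| = sqrt(Re² + Im²) = 0.02476.
20*log₁₀(0.02476) = -32.13 dB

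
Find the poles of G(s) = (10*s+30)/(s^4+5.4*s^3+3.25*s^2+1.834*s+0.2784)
Set denominator = 0: s^4 + 5.4*s^3 + 3.25*s^2 + 1.834*s + 0.2784 = (s + 4.8)(s + 0.2)(s^2 + 0.4*s + 0.29) = 0 → Poles: -0.2, -0.2 + 0.5j, -0.2 - 0.5j, -4.8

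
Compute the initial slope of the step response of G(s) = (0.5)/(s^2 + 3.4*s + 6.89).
IVT: y'(0⁺) = lim_{s→∞} s²·Y(s) = lim_{s→∞} s·G(s).
deg(num) = 0, deg(den) = 2, relative degree = 2 ≥ 2, so s·G(s) → 0. Initial slope = 0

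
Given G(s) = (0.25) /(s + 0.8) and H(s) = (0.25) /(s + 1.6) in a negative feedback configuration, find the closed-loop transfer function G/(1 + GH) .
Closed-loop T = G/(1+GH).
Numerator: G_num * H_den = 0.25*s + 0.4.
Denominator: G_den * H_den + G_num * H_num = (s^2 + 2.4*s + 1.28) + (0.0625) = s^2 + 2.4*s + 1.3425.
T(s) = (0.25*s + 0.4)/(s^2 + 2.4*s + 1.3425)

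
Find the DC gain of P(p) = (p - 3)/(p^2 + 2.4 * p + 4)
DC gain = P(0) = num(0)/den(0) = -3/4 = -0.75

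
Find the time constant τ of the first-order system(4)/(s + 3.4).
First-order system: τ = -1/pole. Pole = -3.4. τ = -1/(-3.4) = 0.2941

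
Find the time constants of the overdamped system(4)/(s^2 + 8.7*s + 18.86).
Overdamped: real poles at -4.1, -4.6. τ = -1/pole → τ₁ = 0.2439, τ₂ = 0.2174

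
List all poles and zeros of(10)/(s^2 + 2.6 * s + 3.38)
Set denominator = 0: s^2 + 2.6*s + 3.38 = 0 → Poles: -1.3 + 1.3j, -1.3 - 1.3j
Numerator is a nonzero constant (10) → Zeros: none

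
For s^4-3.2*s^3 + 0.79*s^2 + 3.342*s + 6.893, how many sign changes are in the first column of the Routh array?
Routh array:
s^4: [1, 0.79, 6.893]; s^3: [-3.2, 3.342]; s^2: [1.83437, 6.893]; s^1: [15.3666]; s^0: [6.893]
First column: [1, -3.2, 1.83437, 15.3666, 6.893]. Sign changes = 2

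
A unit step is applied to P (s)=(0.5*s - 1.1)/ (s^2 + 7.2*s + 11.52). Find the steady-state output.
FVT: lim_{t→∞} y(t) = lim_{s→0} s*Y(s) where Y(s) = P(s)/s.
= lim_{s→0} P(s) = P(0) = num(0)/den(0) = -1.1/11.52 = -0.09549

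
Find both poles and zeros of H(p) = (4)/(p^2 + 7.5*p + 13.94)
Set denominator = 0: p^2 + 7.5*p + 13.94 = (p + 4.1)(p + 3.4) = 0 → Poles: -3.4, -4.1
Numerator is a nonzero constant (4) → Zeros: none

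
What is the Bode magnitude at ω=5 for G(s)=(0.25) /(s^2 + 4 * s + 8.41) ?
Substitute s = j*5: G(j5) = -0.00614237 - 0.00740491j.
|G(j5)| = sqrt(Re² + Im²) = 0.009621.
20*log₁₀(0.009621) = -40.34 dB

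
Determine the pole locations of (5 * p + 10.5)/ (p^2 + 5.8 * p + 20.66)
Set denominator = 0: p^2 + 5.8*p + 20.66 = 0 → Poles: -2.9 + 3.5j, -2.9 - 3.5j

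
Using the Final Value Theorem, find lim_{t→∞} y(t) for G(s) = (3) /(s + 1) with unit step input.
FVT: lim_{t→∞} y(t) = lim_{s→0} s*Y(s) where Y(s) = G(s)/s.
= lim_{s→0} G(s) = G(0) = num(0)/den(0) = 3/1 = 3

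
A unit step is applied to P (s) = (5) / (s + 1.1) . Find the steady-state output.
FVT: lim_{t→∞} y(t) = lim_{s→0} s*Y(s) where Y(s) = P(s)/s.
= lim_{s→0} P(s) = P(0) = num(0)/den(0) = 5/1.1 = 4.545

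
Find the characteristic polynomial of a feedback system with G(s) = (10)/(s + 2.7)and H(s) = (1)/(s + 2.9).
Characteristic poly = G_den * H_den + G_num * H_num = (s^2 + 5.6*s + 7.83) + (10) = s^2 + 5.6*s + 17.83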